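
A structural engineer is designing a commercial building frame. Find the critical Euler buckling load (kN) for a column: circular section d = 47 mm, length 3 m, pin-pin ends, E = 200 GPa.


I = pi * d^4 / 64 = 239530.78 mm^4
L = 3000.0 mm
P_cr = pi^2 * E * I / L^2
= 9.8696 * 200000.0 * 239530.78 / 3000.0^2
= 52534.98 N = 52.535 kN

52.535 kN


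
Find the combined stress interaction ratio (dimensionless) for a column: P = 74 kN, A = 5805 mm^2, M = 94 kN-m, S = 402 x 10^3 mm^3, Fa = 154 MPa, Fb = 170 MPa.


f_a = P / A = 74000.0 / 5805 = 12.7476 MPa
f_b = M / S = 94000000.0 / 402000.0 = 233.8308 MPa
Ratio = f_a / Fa + f_b / Fb
= 12.7476 / 154 + 233.8308 / 170
= 1.4583 (dimensionless)

1.4583 (dimensionless)


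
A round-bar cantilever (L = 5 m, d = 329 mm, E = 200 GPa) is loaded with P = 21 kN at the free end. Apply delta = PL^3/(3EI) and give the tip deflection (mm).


I = pi * d^4 / 64 = pi * 329^4 / 64 = 575113405.09 mm^4
L = 5000.0 mm, P = 21000.0 N, E = 200000.0 MPa
delta = P * L^3 / (3 * E * I)
= 21000.0 * 5000.0^3 / (3 * 200000.0 * 575113405.09)
= 7.6072 mm

7.6072 mm


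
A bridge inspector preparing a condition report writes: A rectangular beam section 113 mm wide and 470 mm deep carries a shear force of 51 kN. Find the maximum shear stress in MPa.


A = b * h = 113 * 470 = 53110 mm^2
V = 51 kN = 51000.0 N
tau_max = 1.5 * V / A = 1.5 * 51000.0 / 53110
= 1.4404 MPa

1.4404 MPa


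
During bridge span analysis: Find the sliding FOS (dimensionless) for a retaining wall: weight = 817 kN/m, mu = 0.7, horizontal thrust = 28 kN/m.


Resisting force = mu * W = 0.7 * 817 = 571.9 kN/m
FOS = Resisting / Driving = 571.9 / 28
= 20.425 (dimensionless)

20.425 (dimensionless)


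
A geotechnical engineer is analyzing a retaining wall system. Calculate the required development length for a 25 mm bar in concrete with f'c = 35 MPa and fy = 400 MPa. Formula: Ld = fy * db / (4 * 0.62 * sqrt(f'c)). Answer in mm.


Ld = (fy * db) / (4 * 0.62 * sqrt(f'c))
= (400 * 25) / (4 * 0.62 * sqrt(35))
= 10000 / 14.6719
= 681.58 mm

681.58 mm


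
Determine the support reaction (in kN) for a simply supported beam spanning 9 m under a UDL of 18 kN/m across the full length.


Total load = w * L = 18 * 9 = 162 kN
By symmetry, each reaction R = total / 2 = 162 / 2 = 81.0 kN

81.0 kN


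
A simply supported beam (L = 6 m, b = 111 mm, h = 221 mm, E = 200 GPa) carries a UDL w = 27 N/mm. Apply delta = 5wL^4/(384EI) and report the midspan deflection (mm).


I = 111 * 221^3 / 12 = 99843214.25 mm^4
L = 6000.0 mm, w = 27 N/mm, E = 200000.0 MPa
delta = 5 * w * L^4 / (384 * E * I)
= 5 * 27 * 6000.0^4 / (384 * 200000.0 * 99843214.25)
= 22.817 mm

22.817 mm


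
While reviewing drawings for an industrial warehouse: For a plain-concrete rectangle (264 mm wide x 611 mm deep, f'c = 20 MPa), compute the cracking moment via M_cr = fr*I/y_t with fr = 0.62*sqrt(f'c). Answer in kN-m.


fr = 0.62 * sqrt(20) = 0.62 * 4.4721 = 2.7727 MPa
I = 264 * 611^3 / 12 = 5018180882.0 mm^4
y_t = 305.5 mm
M_cr = fr * I / y_t = 2.7727 * 5018180882.0 / 305.5 N-mm
= 45.5451 kN-m

45.5451 kN-m


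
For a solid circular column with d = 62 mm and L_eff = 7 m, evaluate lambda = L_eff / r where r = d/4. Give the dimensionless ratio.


Radius of gyration r = d / 4 = 62 / 4 = 15.5 mm
L_eff = 7000.0 mm
Slenderness ratio = L / r = 7000.0 / 15.5 = 451.61 (dimensionless)

451.61 (dimensionless)


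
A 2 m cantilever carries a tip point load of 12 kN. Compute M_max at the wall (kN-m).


For a cantilever with a point load at the free end:
M_max = P * L = 12 * 2 = 24 kN-m

24 kN-m


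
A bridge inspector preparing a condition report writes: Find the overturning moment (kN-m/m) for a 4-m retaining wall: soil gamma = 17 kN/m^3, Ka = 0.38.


Pa = 0.5 * Ka * gamma * H^2
= 0.5 * 0.38 * 17 * 4^2
= 51.68 kN/m
Arm = H / 3 = 4 / 3 = 1.3333 m
Mo = Pa * arm = Pa * H / 3 = 51.68 * 4 / 3 = 68.9067 kN-m/m

68.9067 kN-m/m


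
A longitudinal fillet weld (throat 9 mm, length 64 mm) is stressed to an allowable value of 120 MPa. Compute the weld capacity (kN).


Strength = throat * length * allowable stress
= 9 * 64 * 120 N
= 69120 N
= 69.12 kN

69.12 kN


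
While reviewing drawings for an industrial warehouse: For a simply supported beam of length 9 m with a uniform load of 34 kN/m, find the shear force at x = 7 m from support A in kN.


R_A = w * L / 2 = 34 * 9 / 2 = 153.0 kN
V(x) = R_A - w * x = 153.0 - 34 * 7
= -85.0 kN

-85.0 kN


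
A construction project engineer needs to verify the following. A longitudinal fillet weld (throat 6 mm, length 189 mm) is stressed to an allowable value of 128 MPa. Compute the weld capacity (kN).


Strength = throat * length * allowable stress
= 6 * 189 * 128 N
= 145152 N
= 145.15 kN

145.15 kN


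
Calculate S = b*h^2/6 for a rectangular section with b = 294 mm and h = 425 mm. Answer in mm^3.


S = b * h^2 / 6
= 294 * 425^2 / 6
= 294 * 180625 / 6
= 8850625.0 mm^3

8850625.0 mm^3


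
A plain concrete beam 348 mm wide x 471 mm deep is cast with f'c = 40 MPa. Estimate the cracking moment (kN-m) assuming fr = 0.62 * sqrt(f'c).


fr = 0.62 * sqrt(40) = 0.62 * 6.3246 = 3.9212 MPa
I = 348 * 471^3 / 12 = 3030126219.0 mm^4
y_t = 235.5 mm
M_cr = fr * I / y_t = 3.9212 * 3030126219.0 / 235.5 N-mm
= 50.4535 kN-m

50.4535 kN-m


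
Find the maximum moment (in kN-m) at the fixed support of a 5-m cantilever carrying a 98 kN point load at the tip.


For a cantilever with a point load at the free end:
M_max = P * L = 98 * 5 = 490 kN-m

490 kN-m


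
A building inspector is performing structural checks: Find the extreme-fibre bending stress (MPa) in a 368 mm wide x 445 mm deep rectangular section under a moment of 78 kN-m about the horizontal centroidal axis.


I = b * h^3 / 12 = 368 * 445^3 / 12 = 2702381166.67 mm^4
y = h / 2 = 445 / 2 = 222.5 mm
M = 78 kN-m = 78000000.0 N-mm
sigma = M * y / I = 78000000.0 * 222.5 / 2702381166.67
= 6.42 MPa

6.42 MPa


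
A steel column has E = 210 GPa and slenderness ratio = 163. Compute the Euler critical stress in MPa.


sigma_cr = pi^2 * E / lambda^2
= 9.8696 * 210000.0 / 163^2
= 9.8696 * 210000.0 / 26569
= 78.0088 MPa

78.0088 MPa


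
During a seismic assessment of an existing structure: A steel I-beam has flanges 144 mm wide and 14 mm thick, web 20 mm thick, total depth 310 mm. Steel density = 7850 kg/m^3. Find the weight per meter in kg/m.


A_flanges = 2 * 144 * 14 = 4032 mm^2
A_web = (310 - 2 * 14) * 20 = 5640 mm^2
A_total = 4032 + 5640 = 9672 mm^2 = 0.009672 m^2
Weight = rho * A = 7850 * 0.009672 = 75.9252 kg/m

75.9252 kg/m


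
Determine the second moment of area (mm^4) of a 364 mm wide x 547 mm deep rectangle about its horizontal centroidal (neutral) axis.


I = b * h^3 / 12
= 364 * 547^3 / 12
= 364 * 163667323 / 12
= 4964575464.33 mm^4

4964575464.33 mm^4


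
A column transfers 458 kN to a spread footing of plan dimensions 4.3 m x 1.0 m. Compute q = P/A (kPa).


A = 4.3 * 1.0 = 4.3 m^2
q = P / A = 458 / 4.3
= 106.5116 kPa

106.5116 kPa


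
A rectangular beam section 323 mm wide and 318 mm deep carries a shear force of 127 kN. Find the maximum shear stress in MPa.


A = b * h = 323 * 318 = 102714 mm^2
V = 127 kN = 127000.0 N
tau_max = 1.5 * V / A = 1.5 * 127000.0 / 102714
= 1.8547 MPa

1.8547 MPa


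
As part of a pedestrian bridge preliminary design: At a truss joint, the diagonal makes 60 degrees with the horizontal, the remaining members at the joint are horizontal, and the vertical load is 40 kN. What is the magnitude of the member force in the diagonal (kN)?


At the joint, only the diagonal has a vertical component, so vertical equilibrium gives:
F * sin(60) = 40
F = 40 / sin(60)
= 40 / 0.866025
= 46.19 kN

46.19 kN


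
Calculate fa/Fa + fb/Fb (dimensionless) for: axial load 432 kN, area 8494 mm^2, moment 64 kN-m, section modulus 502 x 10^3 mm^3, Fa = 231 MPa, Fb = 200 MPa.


f_a = P / A = 432000.0 / 8494 = 50.8594 MPa
f_b = M / S = 64000000.0 / 502000.0 = 127.49 MPa
Ratio = f_a / Fa + f_b / Fb
= 50.8594 / 231 + 127.49 / 200
= 0.8576 (dimensionless)

0.8576 (dimensionless)


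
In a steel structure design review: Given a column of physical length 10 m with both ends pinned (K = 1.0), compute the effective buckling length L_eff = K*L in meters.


L_eff = K * L
= 1.0 * 10
= 10.0 m

10.0 m


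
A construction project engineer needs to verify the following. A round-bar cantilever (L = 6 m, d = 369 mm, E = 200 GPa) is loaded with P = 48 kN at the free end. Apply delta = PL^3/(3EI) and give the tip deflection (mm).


I = pi * d^4 / 64 = pi * 369^4 / 64 = 910071184.05 mm^4
L = 6000.0 mm, P = 48000.0 N, E = 200000.0 MPa
delta = P * L^3 / (3 * E * I)
= 48000.0 * 6000.0^3 / (3 * 200000.0 * 910071184.05)
= 18.9875 mm

18.9875 mm


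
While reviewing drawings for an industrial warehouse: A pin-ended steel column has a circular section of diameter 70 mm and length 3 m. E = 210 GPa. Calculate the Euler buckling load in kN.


I = pi * d^4 / 64 = 1178588.12 mm^4
L = 3000.0 mm
P_cr = pi^2 * E * I / L^2
= 9.8696 * 210000.0 * 1178588.12 / 3000.0^2
= 271417.96 N = 271.418 kN

271.418 kN


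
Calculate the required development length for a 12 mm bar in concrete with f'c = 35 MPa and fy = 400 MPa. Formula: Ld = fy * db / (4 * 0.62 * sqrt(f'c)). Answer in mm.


Ld = (fy * db) / (4 * 0.62 * sqrt(f'c))
= (400 * 12) / (4 * 0.62 * sqrt(35))
= 4800 / 14.6719
= 327.16 mm

327.16 mm


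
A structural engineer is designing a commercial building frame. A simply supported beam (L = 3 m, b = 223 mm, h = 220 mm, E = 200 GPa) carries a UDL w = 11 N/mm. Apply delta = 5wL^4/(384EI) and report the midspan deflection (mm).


I = 223 * 220^3 / 12 = 197875333.33 mm^4
L = 3000.0 mm, w = 11 N/mm, E = 200000.0 MPa
delta = 5 * w * L^4 / (384 * E * I)
= 5 * 11 * 3000.0^4 / (384 * 200000.0 * 197875333.33)
= 0.2932 mm

0.2932 mm


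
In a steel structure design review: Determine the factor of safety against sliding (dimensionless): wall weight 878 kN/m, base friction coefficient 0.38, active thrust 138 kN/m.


Resisting force = mu * W = 0.38 * 878 = 333.64 kN/m
FOS = Resisting / Driving = 333.64 / 138
= 2.4177 (dimensionless)

2.4177 (dimensionless)


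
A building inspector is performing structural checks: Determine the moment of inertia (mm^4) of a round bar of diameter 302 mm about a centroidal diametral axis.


r = d / 2 = 302 / 2 = 151.0 mm
I = pi * r^4 / 4 = pi * 151.0^4 / 4
= 408317196.2 mm^4

408317196.2 mm^4


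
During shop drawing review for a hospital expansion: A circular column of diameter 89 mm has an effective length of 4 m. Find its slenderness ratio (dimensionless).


Radius of gyration r = d / 4 = 89 / 4 = 22.25 mm
L_eff = 4000.0 mm
Slenderness ratio = L / r = 4000.0 / 22.25 = 179.78 (dimensionless)

179.78 (dimensionless)


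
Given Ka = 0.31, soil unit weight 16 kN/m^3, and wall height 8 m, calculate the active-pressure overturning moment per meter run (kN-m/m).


Pa = 0.5 * Ka * gamma * H^2
= 0.5 * 0.31 * 16 * 8^2
= 158.72 kN/m
Arm = H / 3 = 8 / 3 = 2.6667 m
Mo = Pa * arm = Pa * H / 3 = 158.72 * 8 / 3 = 423.2533 kN-m/m

423.2533 kN-m/m


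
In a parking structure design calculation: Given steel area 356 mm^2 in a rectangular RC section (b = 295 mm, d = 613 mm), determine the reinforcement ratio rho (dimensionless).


rho = As / (b * d)
= 356 / (295 * 613)
= 356 / 180835
= 0.001969 (dimensionless)

0.001969 (dimensionless)


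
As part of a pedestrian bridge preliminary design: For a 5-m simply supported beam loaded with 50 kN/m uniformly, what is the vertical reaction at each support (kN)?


Total load = w * L = 50 * 5 = 250 kN
By symmetry, each reaction R = total / 2 = 250 / 2 = 125.0 kN

125.0 kN


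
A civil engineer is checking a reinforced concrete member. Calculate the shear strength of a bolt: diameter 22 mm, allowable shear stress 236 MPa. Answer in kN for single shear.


A = pi * d^2 / 4 = pi * 22^2 / 4 = 380.1327 mm^2
V = f_v * A / 1000 = 236 * 380.1327 / 1000
= 89.7113 kN

89.7113 kN


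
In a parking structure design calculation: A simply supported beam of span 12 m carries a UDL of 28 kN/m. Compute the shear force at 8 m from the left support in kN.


R_A = w * L / 2 = 28 * 12 / 2 = 168.0 kN
V(x) = R_A - w * x = 168.0 - 28 * 8
= -56.0 kN

-56.0 kN


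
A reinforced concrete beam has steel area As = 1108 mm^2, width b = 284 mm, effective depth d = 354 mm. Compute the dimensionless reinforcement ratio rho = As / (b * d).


rho = As / (b * d)
= 1108 / (284 * 354)
= 1108 / 100536
= 0.011021 (dimensionless)

0.011021 (dimensionless)


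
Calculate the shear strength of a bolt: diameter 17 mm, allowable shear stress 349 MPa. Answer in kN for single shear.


A = pi * d^2 / 4 = pi * 17^2 / 4 = 226.9801 mm^2
V = f_v * A / 1000 = 349 * 226.9801 / 1000
= 79.216 kN

79.216 kN


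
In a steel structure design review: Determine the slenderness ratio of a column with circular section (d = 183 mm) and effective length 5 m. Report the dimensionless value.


Radius of gyration r = d / 4 = 183 / 4 = 45.75 mm
L_eff = 5000.0 mm
Slenderness ratio = L / r = 5000.0 / 45.75 = 109.29 (dimensionless)

109.29 (dimensionless)


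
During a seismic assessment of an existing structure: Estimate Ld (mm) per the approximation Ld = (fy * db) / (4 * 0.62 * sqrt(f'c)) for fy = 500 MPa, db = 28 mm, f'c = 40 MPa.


Ld = (fy * db) / (4 * 0.62 * sqrt(f'c))
= (500 * 28) / (4 * 0.62 * sqrt(40))
= 14000 / 15.6849
= 892.58 mm

892.58 mm


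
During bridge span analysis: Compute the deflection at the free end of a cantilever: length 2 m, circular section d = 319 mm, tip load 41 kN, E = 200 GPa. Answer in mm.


I = pi * d^4 / 64 = pi * 319^4 / 64 = 508314655.12 mm^4
L = 2000.0 mm, P = 41000.0 N, E = 200000.0 MPa
delta = P * L^3 / (3 * E * I)
= 41000.0 * 2000.0^3 / (3 * 200000.0 * 508314655.12)
= 1.0754 mm

1.0754 mm


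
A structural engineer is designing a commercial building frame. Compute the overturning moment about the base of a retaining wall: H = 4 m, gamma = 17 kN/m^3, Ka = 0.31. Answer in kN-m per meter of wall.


Pa = 0.5 * Ka * gamma * H^2
= 0.5 * 0.31 * 17 * 4^2
= 42.16 kN/m
Arm = H / 3 = 4 / 3 = 1.3333 m
Mo = Pa * arm = Pa * H / 3 = 42.16 * 4 / 3 = 56.2133 kN-m/m

56.2133 kN-m/m


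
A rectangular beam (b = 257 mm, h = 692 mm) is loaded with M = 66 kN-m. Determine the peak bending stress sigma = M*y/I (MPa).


I = b * h^3 / 12 = 257 * 692^3 / 12 = 7096924101.33 mm^4
y = h / 2 = 692 / 2 = 346.0 mm
M = 66 kN-m = 66000000.0 N-mm
sigma = M * y / I = 66000000.0 * 346.0 / 7096924101.33
= 3.22 MPa

3.22 MPa


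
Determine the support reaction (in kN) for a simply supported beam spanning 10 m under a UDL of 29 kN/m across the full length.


Total load = w * L = 29 * 10 = 290 kN
By symmetry, each reaction R = total / 2 = 290 / 2 = 145.0 kN

145.0 kN


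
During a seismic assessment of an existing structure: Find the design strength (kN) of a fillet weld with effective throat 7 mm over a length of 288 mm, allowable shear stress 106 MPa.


Strength = throat * length * allowable stress
= 7 * 288 * 106 N
= 213696 N
= 213.7 kN

213.7 kN


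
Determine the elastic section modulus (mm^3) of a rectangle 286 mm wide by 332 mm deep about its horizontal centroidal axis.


S = b * h^2 / 6
= 286 * 332^2 / 6
= 286 * 110224 / 6
= 5254010.67 mm^3

5254010.67 mm^3


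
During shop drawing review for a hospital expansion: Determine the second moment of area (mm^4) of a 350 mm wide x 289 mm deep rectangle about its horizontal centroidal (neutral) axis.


I = b * h^3 / 12
= 350 * 289^3 / 12
= 350 * 24137569 / 12
= 704012429.17 mm^4

704012429.17 mm^4


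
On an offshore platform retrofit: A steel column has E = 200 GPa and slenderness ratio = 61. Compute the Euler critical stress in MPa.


sigma_cr = pi^2 * E / lambda^2
= 9.8696 * 200000.0 / 61^2
= 9.8696 * 200000.0 / 3721
= 530.4813 MPa

530.4813 MPa


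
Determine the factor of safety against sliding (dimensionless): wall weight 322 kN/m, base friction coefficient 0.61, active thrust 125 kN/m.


Resisting force = mu * W = 0.61 * 322 = 196.42 kN/m
FOS = Resisting / Driving = 196.42 / 125
= 1.5714 (dimensionless)

1.5714 (dimensionless)


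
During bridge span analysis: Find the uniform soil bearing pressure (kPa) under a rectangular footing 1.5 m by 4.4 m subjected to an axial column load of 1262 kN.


A = 1.5 * 4.4 = 6.6 m^2
q = P / A = 1262 / 6.6
= 191.2121 kPa

191.2121 kPa


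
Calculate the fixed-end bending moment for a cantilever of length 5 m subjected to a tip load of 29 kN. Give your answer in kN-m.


For a cantilever with a point load at the free end:
M_max = P * L = 29 * 5 = 145 kN-m

145 kN-m


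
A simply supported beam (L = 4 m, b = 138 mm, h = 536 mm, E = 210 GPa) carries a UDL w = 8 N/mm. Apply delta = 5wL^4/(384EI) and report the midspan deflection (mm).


I = 138 * 536^3 / 12 = 1770892544.0 mm^4
L = 4000.0 mm, w = 8 N/mm, E = 210000.0 MPa
delta = 5 * w * L^4 / (384 * E * I)
= 5 * 8 * 4000.0^4 / (384 * 210000.0 * 1770892544.0)
= 0.0717 mm

0.0717 mm


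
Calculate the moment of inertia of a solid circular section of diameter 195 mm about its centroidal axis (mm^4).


r = d / 2 = 195 / 2 = 97.5 mm
I = pi * r^4 / 4 = pi * 97.5^4 / 4
= 70975480.96 mm^4

70975480.96 mm^4


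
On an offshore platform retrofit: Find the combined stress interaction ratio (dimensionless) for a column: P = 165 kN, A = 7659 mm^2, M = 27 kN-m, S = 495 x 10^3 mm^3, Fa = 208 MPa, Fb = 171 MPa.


f_a = P / A = 165000.0 / 7659 = 21.5433 MPa
f_b = M / S = 27000000.0 / 495000.0 = 54.5455 MPa
Ratio = f_a / Fa + f_b / Fb
= 21.5433 / 208 + 54.5455 / 171
= 0.4226 (dimensionless)

0.4226 (dimensionless)


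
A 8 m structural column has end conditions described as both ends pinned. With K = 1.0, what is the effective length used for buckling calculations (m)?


L_eff = K * L
= 1.0 * 8
= 8.0 m

8.0 m


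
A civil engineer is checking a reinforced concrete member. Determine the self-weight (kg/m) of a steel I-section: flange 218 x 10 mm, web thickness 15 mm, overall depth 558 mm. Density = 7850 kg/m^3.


A_flanges = 2 * 218 * 10 = 4360 mm^2
A_web = (558 - 2 * 10) * 15 = 8070 mm^2
A_total = 4360 + 8070 = 12430 mm^2 = 0.012430 m^2
Weight = rho * A = 7850 * 0.012430 = 97.5755 kg/m

97.5755 kg/m


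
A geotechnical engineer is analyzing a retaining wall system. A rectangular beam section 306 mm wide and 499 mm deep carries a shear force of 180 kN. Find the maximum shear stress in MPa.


A = b * h = 306 * 499 = 152694 mm^2
V = 180 kN = 180000.0 N
tau_max = 1.5 * V / A = 1.5 * 180000.0 / 152694
= 1.7682 MPa

1.7682 MPa


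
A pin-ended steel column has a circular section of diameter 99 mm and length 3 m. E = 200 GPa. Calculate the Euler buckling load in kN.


I = pi * d^4 / 64 = 4715314.64 mm^4
L = 3000.0 mm
P_cr = pi^2 * E * I / L^2
= 9.8696 * 200000.0 * 4715314.64 / 3000.0^2
= 1034184.22 N = 1034.1842 kN

1034.1842 kN


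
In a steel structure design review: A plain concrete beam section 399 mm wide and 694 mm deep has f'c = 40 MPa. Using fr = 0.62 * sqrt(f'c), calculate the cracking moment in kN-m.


fr = 0.62 * sqrt(40) = 0.62 * 6.3246 = 3.9212 MPa
I = 399 * 694^3 / 12 = 11113991518.0 mm^4
y_t = 347.0 mm
M_cr = fr * I / y_t = 3.9212 * 11113991518.0 / 347.0 N-mm
= 125.5921 kN-m

125.5921 kN-m


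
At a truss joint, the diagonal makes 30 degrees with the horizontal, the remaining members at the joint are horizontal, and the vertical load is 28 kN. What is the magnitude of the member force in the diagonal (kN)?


At the joint, only the diagonal has a vertical component, so vertical equilibrium gives:
F * sin(30) = 28
F = 28 / sin(30)
= 28 / 0.5
= 56.0 kN

56.0 kN


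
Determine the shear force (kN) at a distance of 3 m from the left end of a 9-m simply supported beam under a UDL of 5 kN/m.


R_A = w * L / 2 = 5 * 9 / 2 = 22.5 kN
V(x) = R_A - w * x = 22.5 - 5 * 3
= 7.5 kN

7.5 kN


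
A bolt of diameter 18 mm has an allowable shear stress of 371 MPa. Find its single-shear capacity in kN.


A = pi * d^2 / 4 = pi * 18^2 / 4 = 254.469 mm^2
V = f_v * A / 1000 = 371 * 254.469 / 1000
= 94.408 kN

94.408 kN


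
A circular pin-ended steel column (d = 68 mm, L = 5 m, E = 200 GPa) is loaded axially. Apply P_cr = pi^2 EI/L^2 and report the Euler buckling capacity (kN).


I = pi * d^4 / 64 = 1049555.84 mm^4
L = 5000.0 mm
P_cr = pi^2 * E * I / L^2
= 9.8696 * 200000.0 * 1049555.84 / 5000.0^2
= 82869.61 N = 82.8696 kN

82.8696 kN


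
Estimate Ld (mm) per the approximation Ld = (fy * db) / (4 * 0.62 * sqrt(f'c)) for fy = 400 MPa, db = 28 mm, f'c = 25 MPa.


Ld = (fy * db) / (4 * 0.62 * sqrt(f'c))
= (400 * 28) / (4 * 0.62 * sqrt(25))
= 11200 / 12.4
= 903.23 mm

903.23 mm


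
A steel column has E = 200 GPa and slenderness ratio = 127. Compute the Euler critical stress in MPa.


sigma_cr = pi^2 * E / lambda^2
= 9.8696 * 200000.0 / 127^2
= 9.8696 * 200000.0 / 16129
= 122.3833 MPa

122.3833 MPa


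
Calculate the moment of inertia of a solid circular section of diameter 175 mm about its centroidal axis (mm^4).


r = d / 2 = 175 / 2 = 87.5 mm
I = pi * r^4 / 4 = pi * 87.5^4 / 4
= 46038598.4 mm^4

46038598.4 mm^4


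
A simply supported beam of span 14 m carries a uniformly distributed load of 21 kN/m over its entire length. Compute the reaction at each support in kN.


Total load = w * L = 21 * 14 = 294 kN
By symmetry, each reaction R = total / 2 = 294 / 2 = 147.0 kN

147.0 kN


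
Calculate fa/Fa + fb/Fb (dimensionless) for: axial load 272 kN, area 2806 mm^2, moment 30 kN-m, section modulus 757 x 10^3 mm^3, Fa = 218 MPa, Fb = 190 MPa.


f_a = P / A = 272000.0 / 2806 = 96.9351 MPa
f_b = M / S = 30000000.0 / 757000.0 = 39.6301 MPa
Ratio = f_a / Fa + f_b / Fb
= 96.9351 / 218 + 39.6301 / 190
= 0.6532 (dimensionless)

0.6532 (dimensionless)


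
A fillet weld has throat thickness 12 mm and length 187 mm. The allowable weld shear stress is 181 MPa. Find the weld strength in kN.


Strength = throat * length * allowable stress
= 12 * 187 * 181 N
= 406164 N
= 406.16 kN

406.16 kN


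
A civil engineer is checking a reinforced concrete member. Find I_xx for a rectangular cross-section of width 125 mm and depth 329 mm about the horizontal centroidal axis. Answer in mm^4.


I = b * h^3 / 12
= 125 * 329^3 / 12
= 125 * 35611289 / 12
= 370950927.08 mm^4

370950927.08 mm^4


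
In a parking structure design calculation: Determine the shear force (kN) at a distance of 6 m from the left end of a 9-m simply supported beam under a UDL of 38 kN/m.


R_A = w * L / 2 = 38 * 9 / 2 = 171.0 kN
V(x) = R_A - w * x = 171.0 - 38 * 6
= -57.0 kN

-57.0 kN


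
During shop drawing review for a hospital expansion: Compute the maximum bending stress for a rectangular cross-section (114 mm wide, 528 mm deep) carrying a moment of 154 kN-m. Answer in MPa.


I = b * h^3 / 12 = 114 * 528^3 / 12 = 1398380544.0 mm^4
y = h / 2 = 528 / 2 = 264.0 mm
M = 154 kN-m = 154000000.0 N-mm
sigma = M * y / I = 154000000.0 * 264.0 / 1398380544.0
= 29.07 MPa

29.07 MPa


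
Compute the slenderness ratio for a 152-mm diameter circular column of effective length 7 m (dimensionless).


Radius of gyration r = d / 4 = 152 / 4 = 38.0 mm
L_eff = 7000.0 mm
Slenderness ratio = L / r = 7000.0 / 38.0 = 184.21 (dimensionless)

184.21 (dimensionless)


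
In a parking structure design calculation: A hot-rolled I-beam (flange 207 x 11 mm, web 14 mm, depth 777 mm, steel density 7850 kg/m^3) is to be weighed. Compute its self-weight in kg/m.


A_flanges = 2 * 207 * 11 = 4554 mm^2
A_web = (777 - 2 * 11) * 14 = 10570 mm^2
A_total = 4554 + 10570 = 15124 mm^2 = 0.015124 m^2
Weight = rho * A = 7850 * 0.015124 = 118.7234 kg/m

118.7234 kg/m


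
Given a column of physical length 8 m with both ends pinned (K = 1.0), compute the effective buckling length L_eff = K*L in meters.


L_eff = K * L
= 1.0 * 8
= 8.0 m

8.0 m


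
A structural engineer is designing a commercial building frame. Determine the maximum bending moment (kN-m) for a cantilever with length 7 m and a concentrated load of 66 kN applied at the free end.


For a cantilever with a point load at the free end:
M_max = P * L = 66 * 7 = 462 kN-m

462 kN-m


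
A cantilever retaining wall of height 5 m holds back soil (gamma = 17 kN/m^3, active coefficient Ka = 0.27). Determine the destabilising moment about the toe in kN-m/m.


Pa = 0.5 * Ka * gamma * H^2
= 0.5 * 0.27 * 17 * 5^2
= 57.375 kN/m
Arm = H / 3 = 5 / 3 = 1.6667 m
Mo = Pa * arm = Pa * H / 3 = 57.375 * 5 / 3 = 95.625 kN-m/m

95.625 kN-m/m


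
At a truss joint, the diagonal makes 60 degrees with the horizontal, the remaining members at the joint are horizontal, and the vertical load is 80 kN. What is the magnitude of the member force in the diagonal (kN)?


At the joint, only the diagonal has a vertical component, so vertical equilibrium gives:
F * sin(60) = 80
F = 80 / sin(60)
= 80 / 0.866025
= 92.38 kN

92.38 kN


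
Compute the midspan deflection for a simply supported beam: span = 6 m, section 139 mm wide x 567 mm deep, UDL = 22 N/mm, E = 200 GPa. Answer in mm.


I = 139 * 567^3 / 12 = 2111459379.75 mm^4
L = 6000.0 mm, w = 22 N/mm, E = 200000.0 MPa
delta = 5 * w * L^4 / (384 * E * I)
= 5 * 22 * 6000.0^4 / (384 * 200000.0 * 2111459379.75)
= 0.8791 mm

0.8791 mm


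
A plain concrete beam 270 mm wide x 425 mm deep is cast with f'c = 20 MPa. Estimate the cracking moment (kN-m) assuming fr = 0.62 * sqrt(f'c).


fr = 0.62 * sqrt(20) = 0.62 * 4.4721 = 2.7727 MPa
I = 270 * 425^3 / 12 = 1727226562.5 mm^4
y_t = 212.5 mm
M_cr = fr * I / y_t = 2.7727 * 1727226562.5 / 212.5 N-mm
= 22.537 kN-m

22.537 kN-m


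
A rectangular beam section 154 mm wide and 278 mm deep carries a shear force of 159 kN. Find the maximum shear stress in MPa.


A = b * h = 154 * 278 = 42812 mm^2
V = 159 kN = 159000.0 N
tau_max = 1.5 * V / A = 1.5 * 159000.0 / 42812
= 5.5709 MPa

5.5709 MPa


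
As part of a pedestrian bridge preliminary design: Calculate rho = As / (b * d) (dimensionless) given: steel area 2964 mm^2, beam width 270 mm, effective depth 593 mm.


rho = As / (b * d)
= 2964 / (270 * 593)
= 2964 / 160110
= 0.018512 (dimensionless)

0.018512 (dimensionless)


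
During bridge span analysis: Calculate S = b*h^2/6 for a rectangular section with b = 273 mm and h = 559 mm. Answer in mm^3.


S = b * h^2 / 6
= 273 * 559^2 / 6
= 273 * 312481 / 6
= 14217885.5 mm^3

14217885.5 mm^3


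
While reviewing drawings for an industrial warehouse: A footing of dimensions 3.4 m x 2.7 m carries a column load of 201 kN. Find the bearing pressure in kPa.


A = 3.4 * 2.7 = 9.18 m^2
q = P / A = 201 / 9.18
= 21.8954 kPa

21.8954 kPa


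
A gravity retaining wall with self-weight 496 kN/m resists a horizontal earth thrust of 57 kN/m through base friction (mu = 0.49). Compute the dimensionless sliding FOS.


Resisting force = mu * W = 0.49 * 496 = 243.04 kN/m
FOS = Resisting / Driving = 243.04 / 57
= 4.2639 (dimensionless)

4.2639 (dimensionless)


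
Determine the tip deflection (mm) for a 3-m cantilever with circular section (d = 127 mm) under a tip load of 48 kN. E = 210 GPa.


I = pi * d^4 / 64 = pi * 127^4 / 64 = 12769820.2 mm^4
L = 3000.0 mm, P = 48000.0 N, E = 210000.0 MPa
delta = P * L^3 / (3 * E * I)
= 48000.0 * 3000.0^3 / (3 * 210000.0 * 12769820.2)
= 161.0941 mm

161.0941 mm


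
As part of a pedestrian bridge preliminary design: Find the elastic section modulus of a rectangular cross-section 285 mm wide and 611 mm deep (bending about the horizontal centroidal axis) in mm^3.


S = b * h^2 / 6
= 285 * 611^2 / 6
= 285 * 373321 / 6
= 17732747.5 mm^3

17732747.5 mm^3


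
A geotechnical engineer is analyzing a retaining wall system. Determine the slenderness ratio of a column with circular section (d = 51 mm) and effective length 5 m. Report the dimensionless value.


Radius of gyration r = d / 4 = 51 / 4 = 12.75 mm
L_eff = 5000.0 mm
Slenderness ratio = L / r = 5000.0 / 12.75 = 392.16 (dimensionless)

392.16 (dimensionless)


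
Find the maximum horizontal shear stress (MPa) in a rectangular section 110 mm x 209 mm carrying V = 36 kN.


A = b * h = 110 * 209 = 22990 mm^2
V = 36 kN = 36000.0 N
tau_max = 1.5 * V / A = 1.5 * 36000.0 / 22990
= 2.3488 MPa

2.3488 MPa


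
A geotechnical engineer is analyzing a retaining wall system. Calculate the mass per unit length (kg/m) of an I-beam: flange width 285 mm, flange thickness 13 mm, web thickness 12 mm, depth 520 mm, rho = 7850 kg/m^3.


A_flanges = 2 * 285 * 13 = 7410 mm^2
A_web = (520 - 2 * 13) * 12 = 5928 mm^2
A_total = 7410 + 5928 = 13338 mm^2 = 0.013338 m^2
Weight = rho * A = 7850 * 0.013338 = 104.7033 kg/m

104.7033 kg/m


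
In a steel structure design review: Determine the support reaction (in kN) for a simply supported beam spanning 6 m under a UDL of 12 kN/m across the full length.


Total load = w * L = 12 * 6 = 72 kN
By symmetry, each reaction R = total / 2 = 72 / 2 = 36.0 kN

36.0 kN


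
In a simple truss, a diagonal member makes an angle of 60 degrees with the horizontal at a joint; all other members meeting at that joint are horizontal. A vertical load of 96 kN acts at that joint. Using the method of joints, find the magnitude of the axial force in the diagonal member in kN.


At the joint, only the diagonal has a vertical component, so vertical equilibrium gives:
F * sin(60) = 96
F = 96 / sin(60)
= 96 / 0.866025
= 110.85 kN

110.85 kN


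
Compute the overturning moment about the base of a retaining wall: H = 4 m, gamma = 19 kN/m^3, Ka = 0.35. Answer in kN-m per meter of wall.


Pa = 0.5 * Ka * gamma * H^2
= 0.5 * 0.35 * 19 * 4^2
= 53.2 kN/m
Arm = H / 3 = 4 / 3 = 1.3333 m
Mo = Pa * arm = Pa * H / 3 = 53.2 * 4 / 3 = 70.9333 kN-m/m

70.9333 kN-m/m


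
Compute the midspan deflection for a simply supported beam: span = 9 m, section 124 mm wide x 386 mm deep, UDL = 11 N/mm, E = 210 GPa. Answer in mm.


I = 124 * 386^3 / 12 = 594295378.67 mm^4
L = 9000.0 mm, w = 11 N/mm, E = 210000.0 MPa
delta = 5 * w * L^4 / (384 * E * I)
= 5 * 11 * 9000.0^4 / (384 * 210000.0 * 594295378.67)
= 7.5297 mm

7.5297 mm


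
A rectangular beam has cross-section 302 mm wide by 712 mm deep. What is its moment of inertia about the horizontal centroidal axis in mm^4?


I = b * h^3 / 12
= 302 * 712^3 / 12
= 302 * 360944128 / 12
= 9083760554.67 mm^4

9083760554.67 mm^4


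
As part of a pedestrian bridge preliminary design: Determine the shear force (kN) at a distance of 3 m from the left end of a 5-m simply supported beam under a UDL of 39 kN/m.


R_A = w * L / 2 = 39 * 5 / 2 = 97.5 kN
V(x) = R_A - w * x = 97.5 - 39 * 3
= -19.5 kN

-19.5 kN


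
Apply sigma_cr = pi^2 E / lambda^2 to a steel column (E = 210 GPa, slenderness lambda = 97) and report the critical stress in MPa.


sigma_cr = pi^2 * E / lambda^2
= 9.8696 * 210000.0 / 97^2
= 9.8696 * 210000.0 / 9409
= 220.2803 MPa

220.2803 MPa


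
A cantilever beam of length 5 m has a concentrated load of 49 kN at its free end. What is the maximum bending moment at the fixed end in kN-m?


For a cantilever with a point load at the free end:
M_max = P * L = 49 * 5 = 245 kN-m

245 kN-m


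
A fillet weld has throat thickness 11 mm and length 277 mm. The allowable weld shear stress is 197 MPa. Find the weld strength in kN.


Strength = throat * length * allowable stress
= 11 * 277 * 197 N
= 600259 N
= 600.26 kN

600.26 kN


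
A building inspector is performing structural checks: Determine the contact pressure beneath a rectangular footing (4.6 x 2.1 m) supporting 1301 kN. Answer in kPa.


A = 4.6 * 2.1 = 9.66 m^2
q = P / A = 1301 / 9.66
= 134.6791 kPa

134.6791 kPa


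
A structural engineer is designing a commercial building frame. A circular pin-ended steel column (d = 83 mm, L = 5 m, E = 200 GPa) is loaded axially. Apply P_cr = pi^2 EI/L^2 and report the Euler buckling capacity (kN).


I = pi * d^4 / 64 = 2329604.88 mm^4
L = 5000.0 mm
P_cr = pi^2 * E * I / L^2
= 9.8696 * 200000.0 * 2329604.88 / 5000.0^2
= 183938.23 N = 183.9382 kN

183.9382 kN


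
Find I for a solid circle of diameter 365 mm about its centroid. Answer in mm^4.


r = d / 2 = 365 / 2 = 182.5 mm
I = pi * r^4 / 4 = pi * 182.5^4 / 4
= 871247122.07 mm^4

871247122.07 mm^4


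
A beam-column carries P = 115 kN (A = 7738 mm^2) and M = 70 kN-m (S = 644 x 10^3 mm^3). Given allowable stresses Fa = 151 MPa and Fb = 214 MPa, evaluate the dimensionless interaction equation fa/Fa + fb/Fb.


f_a = P / A = 115000.0 / 7738 = 14.8617 MPa
f_b = M / S = 70000000.0 / 644000.0 = 108.6957 MPa
Ratio = f_a / Fa + f_b / Fb
= 14.8617 / 151 + 108.6957 / 214
= 0.6063 (dimensionless)

0.6063 (dimensionless)


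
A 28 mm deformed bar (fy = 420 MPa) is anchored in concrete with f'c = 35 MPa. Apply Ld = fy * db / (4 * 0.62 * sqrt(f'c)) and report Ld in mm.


Ld = (fy * db) / (4 * 0.62 * sqrt(f'c))
= (420 * 28) / (4 * 0.62 * sqrt(35))
= 11760 / 14.6719
= 801.53 mm

801.53 mm


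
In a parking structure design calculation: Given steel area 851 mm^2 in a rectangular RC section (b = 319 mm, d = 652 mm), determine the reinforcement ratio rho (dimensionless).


rho = As / (b * d)
= 851 / (319 * 652)
= 851 / 207988
= 0.004092 (dimensionless)

0.004092 (dimensionless)


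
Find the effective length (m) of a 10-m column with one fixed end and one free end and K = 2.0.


L_eff = K * L
= 2.0 * 10
= 20.0 m

20.0 m


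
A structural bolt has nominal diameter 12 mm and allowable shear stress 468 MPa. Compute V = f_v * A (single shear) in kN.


A = pi * d^2 / 4 = pi * 12^2 / 4 = 113.0973 mm^2
V = f_v * A / 1000 = 468 * 113.0973 / 1000
= 52.9296 kN

52.9296 kN


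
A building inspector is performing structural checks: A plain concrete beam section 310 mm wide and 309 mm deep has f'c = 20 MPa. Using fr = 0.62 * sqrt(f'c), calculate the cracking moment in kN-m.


fr = 0.62 * sqrt(20) = 0.62 * 4.4721 = 2.7727 MPa
I = 310 * 309^3 / 12 = 762177082.5 mm^4
y_t = 154.5 mm
M_cr = fr * I / y_t = 2.7727 * 762177082.5 / 154.5 N-mm
= 13.6784 kN-m

13.6784 kN-m


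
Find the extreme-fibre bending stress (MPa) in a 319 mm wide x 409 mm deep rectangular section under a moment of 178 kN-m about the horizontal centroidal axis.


I = b * h^3 / 12 = 319 * 409^3 / 12 = 1818776612.58 mm^4
y = h / 2 = 409 / 2 = 204.5 mm
M = 178 kN-m = 178000000.0 N-mm
sigma = M * y / I = 178000000.0 * 204.5 / 1818776612.58
= 20.01 MPa

20.01 MPa


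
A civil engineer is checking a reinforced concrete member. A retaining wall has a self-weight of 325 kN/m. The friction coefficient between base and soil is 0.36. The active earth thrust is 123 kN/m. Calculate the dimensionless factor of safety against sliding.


Resisting force = mu * W = 0.36 * 325 = 117.0 kN/m
FOS = Resisting / Driving = 117.0 / 123
= 0.9512 (dimensionless)

0.9512 (dimensionless)


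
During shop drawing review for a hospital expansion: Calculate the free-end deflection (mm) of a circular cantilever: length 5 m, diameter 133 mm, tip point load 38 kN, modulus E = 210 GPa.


I = pi * d^4 / 64 = pi * 133^4 / 64 = 15359478.22 mm^4
L = 5000.0 mm, P = 38000.0 N, E = 210000.0 MPa
delta = P * L^3 / (3 * E * I)
= 38000.0 * 5000.0^3 / (3 * 210000.0 * 15359478.22)
= 490.8814 mm

490.8814 mm


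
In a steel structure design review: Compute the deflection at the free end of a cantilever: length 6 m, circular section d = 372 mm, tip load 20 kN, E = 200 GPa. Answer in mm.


I = pi * d^4 / 64 = pi * 372^4 / 64 = 940029879.65 mm^4
L = 6000.0 mm, P = 20000.0 N, E = 200000.0 MPa
delta = P * L^3 / (3 * E * I)
= 20000.0 * 6000.0^3 / (3 * 200000.0 * 940029879.65)
= 7.6593 mm

7.6593 mm


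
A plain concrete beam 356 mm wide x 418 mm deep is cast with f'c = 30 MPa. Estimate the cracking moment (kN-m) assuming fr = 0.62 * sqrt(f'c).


fr = 0.62 * sqrt(30) = 0.62 * 5.4772 = 3.3959 MPa
I = 356 * 418^3 / 12 = 2166694082.67 mm^4
y_t = 209.0 mm
M_cr = fr * I / y_t = 3.3959 * 2166694082.67 / 209.0 N-mm
= 35.2049 kN-m

35.2049 kN-m


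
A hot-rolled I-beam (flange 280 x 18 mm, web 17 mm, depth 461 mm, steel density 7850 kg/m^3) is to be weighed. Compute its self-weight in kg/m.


A_flanges = 2 * 280 * 18 = 10080 mm^2
A_web = (461 - 2 * 18) * 17 = 7225 mm^2
A_total = 10080 + 7225 = 17305 mm^2 = 0.017305 m^2
Weight = rho * A = 7850 * 0.017305 = 135.8442 kg/m

135.8442 kg/m


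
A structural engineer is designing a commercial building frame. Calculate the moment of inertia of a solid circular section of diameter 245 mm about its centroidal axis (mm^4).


r = d / 2 = 245 / 2 = 122.5 mm
I = pi * r^4 / 4 = pi * 122.5^4 / 4
= 176861879.6 mm^4

176861879.6 mm^4


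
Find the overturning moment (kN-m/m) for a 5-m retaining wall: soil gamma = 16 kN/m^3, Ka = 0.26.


Pa = 0.5 * Ka * gamma * H^2
= 0.5 * 0.26 * 16 * 5^2
= 52.0 kN/m
Arm = H / 3 = 5 / 3 = 1.6667 m
Mo = Pa * arm = Pa * H / 3 = 52.0 * 5 / 3 = 86.6667 kN-m/m

86.6667 kN-m/m


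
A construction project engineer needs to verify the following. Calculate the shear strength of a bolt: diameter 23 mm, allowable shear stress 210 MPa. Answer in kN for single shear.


A = pi * d^2 / 4 = pi * 23^2 / 4 = 415.4756 mm^2
V = f_v * A / 1000 = 210 * 415.4756 / 1000
= 87.2499 kN

87.2499 kN


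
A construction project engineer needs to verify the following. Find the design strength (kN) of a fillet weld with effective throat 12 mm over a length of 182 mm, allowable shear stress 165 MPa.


Strength = throat * length * allowable stress
= 12 * 182 * 165 N
= 360360 N
= 360.36 kN

360.36 kN


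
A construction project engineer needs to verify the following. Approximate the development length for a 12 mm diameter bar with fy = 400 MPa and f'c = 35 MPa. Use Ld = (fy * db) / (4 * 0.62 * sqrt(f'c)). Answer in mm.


Ld = (fy * db) / (4 * 0.62 * sqrt(f'c))
= (400 * 12) / (4 * 0.62 * sqrt(35))
= 4800 / 14.6719
= 327.16 mm

327.16 mm


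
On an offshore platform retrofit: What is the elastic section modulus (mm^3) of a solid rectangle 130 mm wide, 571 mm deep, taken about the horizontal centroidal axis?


S = b * h^2 / 6
= 130 * 571^2 / 6
= 130 * 326041 / 6
= 7064221.67 mm^3

7064221.67 mm^3


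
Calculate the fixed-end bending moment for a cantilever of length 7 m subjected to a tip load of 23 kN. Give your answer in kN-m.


For a cantilever with a point load at the free end:
M_max = P * L = 23 * 7 = 161 kN-m

161 kN-m


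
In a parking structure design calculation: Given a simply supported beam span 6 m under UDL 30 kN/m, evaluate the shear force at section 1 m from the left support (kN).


R_A = w * L / 2 = 30 * 6 / 2 = 90.0 kN
V(x) = R_A - w * x = 90.0 - 30 * 1
= 60.0 kN

60.0 kN


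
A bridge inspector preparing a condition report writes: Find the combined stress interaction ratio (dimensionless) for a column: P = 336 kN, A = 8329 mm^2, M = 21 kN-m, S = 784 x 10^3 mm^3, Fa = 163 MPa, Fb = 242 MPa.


f_a = P / A = 336000.0 / 8329 = 40.341 MPa
f_b = M / S = 21000000.0 / 784000.0 = 26.7857 MPa
Ratio = f_a / Fa + f_b / Fb
= 40.341 / 163 + 26.7857 / 242
= 0.3582 (dimensionless)

0.3582 (dimensionless)


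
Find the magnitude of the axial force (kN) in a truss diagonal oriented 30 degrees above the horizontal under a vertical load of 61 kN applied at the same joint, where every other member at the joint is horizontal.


At the joint, only the diagonal has a vertical component, so vertical equilibrium gives:
F * sin(30) = 61
F = 61 / sin(30)
= 61 / 0.5
= 122.0 kN

122.0 kN


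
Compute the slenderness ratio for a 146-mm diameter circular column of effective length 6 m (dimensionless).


Radius of gyration r = d / 4 = 146 / 4 = 36.5 mm
L_eff = 6000.0 mm
Slenderness ratio = L / r = 6000.0 / 36.5 = 164.38 (dimensionless)

164.38 (dimensionless)


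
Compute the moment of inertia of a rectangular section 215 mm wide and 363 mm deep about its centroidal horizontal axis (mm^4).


I = b * h^3 / 12
= 215 * 363^3 / 12
= 215 * 47832147 / 12
= 856992633.75 mm^4

856992633.75 mm^4
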